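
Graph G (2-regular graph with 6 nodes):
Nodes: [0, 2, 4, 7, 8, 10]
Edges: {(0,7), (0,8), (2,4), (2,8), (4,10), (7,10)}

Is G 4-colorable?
Yes, G is 4-colorable

A valid 4-coloring: color 1: [0, 2, 10]; color 2: [4, 7, 8].
(χ(G) = 2 ≤ 4.)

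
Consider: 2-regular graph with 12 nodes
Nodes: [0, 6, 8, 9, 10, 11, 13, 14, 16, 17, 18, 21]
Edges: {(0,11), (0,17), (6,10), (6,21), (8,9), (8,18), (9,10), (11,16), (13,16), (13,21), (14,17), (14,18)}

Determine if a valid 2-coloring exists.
A valid 2-coloring: color 1: [6, 9, 11, 13, 17, 18]; color 2: [0, 8, 10, 14, 16, 21].
(χ(G) = 2 ≤ 2.)

Yes, G is 2-colorable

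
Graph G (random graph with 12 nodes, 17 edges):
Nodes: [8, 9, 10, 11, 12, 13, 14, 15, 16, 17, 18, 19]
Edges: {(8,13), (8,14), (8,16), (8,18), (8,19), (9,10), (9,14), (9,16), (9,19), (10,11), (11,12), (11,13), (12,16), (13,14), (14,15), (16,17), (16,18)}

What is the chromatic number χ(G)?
χ(G) = 3

Clique number ω(G) = 3 (lower bound: χ ≥ ω).
The clique on [8, 16, 18] has size 3, forcing χ ≥ 3, and the coloring below uses 3 colors, so χ(G) = 3.
A valid 3-coloring: color 1: [8, 9, 11, 15, 17]; color 2: [10, 14, 16, 19]; color 3: [12, 13, 18].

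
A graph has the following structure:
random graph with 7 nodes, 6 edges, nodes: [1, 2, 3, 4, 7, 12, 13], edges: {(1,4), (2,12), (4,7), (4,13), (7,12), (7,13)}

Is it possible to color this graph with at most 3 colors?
Yes, G is 3-colorable

A valid 3-coloring: color 1: [3, 4, 12]; color 2: [1, 2, 7]; color 3: [13].
(χ(G) = 3 ≤ 3.)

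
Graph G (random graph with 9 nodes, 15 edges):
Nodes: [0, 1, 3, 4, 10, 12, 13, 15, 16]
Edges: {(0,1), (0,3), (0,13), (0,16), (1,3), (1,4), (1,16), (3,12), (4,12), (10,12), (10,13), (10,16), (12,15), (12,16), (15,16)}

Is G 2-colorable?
No, G is not 2-colorable

The clique on vertices [0, 1, 16] has size 3 > 2, so it alone needs 3 colors.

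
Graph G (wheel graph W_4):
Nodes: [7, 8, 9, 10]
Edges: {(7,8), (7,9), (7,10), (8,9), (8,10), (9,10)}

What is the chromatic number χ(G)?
χ(G) = 4

Clique number ω(G) = 4 (lower bound: χ ≥ ω).
The clique on [7, 8, 9, 10] has size 4, forcing χ ≥ 4, and the coloring below uses 4 colors, so χ(G) = 4.
A valid 4-coloring: color 1: [8]; color 2: [9]; color 3: [10]; color 4: [7].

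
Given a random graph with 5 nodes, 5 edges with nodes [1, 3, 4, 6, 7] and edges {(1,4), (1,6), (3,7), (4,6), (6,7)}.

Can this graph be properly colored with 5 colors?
A valid 5-coloring: color 1: [3, 6]; color 2: [1, 7]; color 3: [4].
(χ(G) = 3 ≤ 5.)

Yes, G is 5-colorable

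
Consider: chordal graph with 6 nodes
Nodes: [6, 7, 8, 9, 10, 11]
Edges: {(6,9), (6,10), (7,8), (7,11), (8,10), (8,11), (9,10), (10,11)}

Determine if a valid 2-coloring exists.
The clique on vertices [8, 10, 11] has size 3 > 2, so it alone needs 3 colors.

No, G is not 2-colorable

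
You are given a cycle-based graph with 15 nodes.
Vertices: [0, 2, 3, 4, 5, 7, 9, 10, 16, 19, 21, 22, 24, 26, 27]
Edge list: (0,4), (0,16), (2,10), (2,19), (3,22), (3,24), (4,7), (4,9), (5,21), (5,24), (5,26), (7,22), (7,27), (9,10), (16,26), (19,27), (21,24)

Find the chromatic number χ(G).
Clique number ω(G) = 3 (lower bound: χ ≥ ω).
The clique on [5, 21, 24] has size 3, forcing χ ≥ 3, and the coloring below uses 3 colors, so χ(G) = 3.
A valid 3-coloring: color 1: [2, 4, 16, 22, 24, 27]; color 2: [0, 3, 5, 7, 10, 19]; color 3: [9, 21, 26].

χ(G) = 3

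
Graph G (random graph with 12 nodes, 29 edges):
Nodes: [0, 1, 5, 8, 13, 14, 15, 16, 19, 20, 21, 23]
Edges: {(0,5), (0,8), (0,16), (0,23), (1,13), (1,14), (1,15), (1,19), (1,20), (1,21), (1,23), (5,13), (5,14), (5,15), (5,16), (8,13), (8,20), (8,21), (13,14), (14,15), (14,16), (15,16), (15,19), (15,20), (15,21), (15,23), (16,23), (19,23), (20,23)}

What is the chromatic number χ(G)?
χ(G) = 4

Clique number ω(G) = 4 (lower bound: χ ≥ ω).
The clique on [5, 14, 15, 16] has size 4, forcing χ ≥ 4, and the coloring below uses 4 colors, so χ(G) = 4.
A valid 4-coloring: color 1: [0, 13, 15]; color 2: [1, 5, 8]; color 3: [14, 21, 23]; color 4: [16, 19, 20].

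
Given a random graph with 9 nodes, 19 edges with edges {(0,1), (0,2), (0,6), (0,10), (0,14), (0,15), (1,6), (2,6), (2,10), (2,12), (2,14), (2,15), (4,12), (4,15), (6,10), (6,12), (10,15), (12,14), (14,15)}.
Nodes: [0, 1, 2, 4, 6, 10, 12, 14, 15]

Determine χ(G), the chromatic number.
χ(G) = 4

Clique number ω(G) = 4 (lower bound: χ ≥ ω).
The clique on [0, 2, 6, 10] has size 4, forcing χ ≥ 4, and the coloring below uses 4 colors, so χ(G) = 4.
A valid 4-coloring: color 1: [1, 2, 4]; color 2: [0, 12]; color 3: [6, 15]; color 4: [10, 14].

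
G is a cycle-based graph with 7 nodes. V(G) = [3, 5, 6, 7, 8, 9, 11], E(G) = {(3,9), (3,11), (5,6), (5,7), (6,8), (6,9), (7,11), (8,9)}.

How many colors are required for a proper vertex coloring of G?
χ(G) = 3

Clique number ω(G) = 3 (lower bound: χ ≥ ω).
The clique on [6, 8, 9] has size 3, forcing χ ≥ 3, and the coloring below uses 3 colors, so χ(G) = 3.
A valid 3-coloring: color 1: [5, 9, 11]; color 2: [3, 6, 7]; color 3: [8].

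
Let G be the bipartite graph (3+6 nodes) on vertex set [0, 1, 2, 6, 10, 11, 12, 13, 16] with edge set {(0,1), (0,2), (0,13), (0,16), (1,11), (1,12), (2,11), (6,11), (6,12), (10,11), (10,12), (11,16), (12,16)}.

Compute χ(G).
Clique number ω(G) = 2 (lower bound: χ ≥ ω).
The graph is bipartite (no odd cycle), so 2 colors suffice: χ(G) = 2.
A valid 2-coloring: color 1: [0, 11, 12]; color 2: [1, 2, 6, 10, 13, 16].

χ(G) = 2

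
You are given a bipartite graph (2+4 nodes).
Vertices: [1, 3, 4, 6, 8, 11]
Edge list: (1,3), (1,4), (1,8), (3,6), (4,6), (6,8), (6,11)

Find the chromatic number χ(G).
χ(G) = 2

Clique number ω(G) = 2 (lower bound: χ ≥ ω).
The graph is bipartite (no odd cycle), so 2 colors suffice: χ(G) = 2.
A valid 2-coloring: color 1: [1, 6]; color 2: [3, 4, 8, 11].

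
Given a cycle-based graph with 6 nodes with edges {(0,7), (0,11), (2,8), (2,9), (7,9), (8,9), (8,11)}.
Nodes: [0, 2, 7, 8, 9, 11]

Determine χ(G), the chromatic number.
χ(G) = 3

Clique number ω(G) = 3 (lower bound: χ ≥ ω).
The clique on [2, 8, 9] has size 3, forcing χ ≥ 3, and the coloring below uses 3 colors, so χ(G) = 3.
A valid 3-coloring: color 1: [0, 9]; color 2: [7, 8]; color 3: [2, 11].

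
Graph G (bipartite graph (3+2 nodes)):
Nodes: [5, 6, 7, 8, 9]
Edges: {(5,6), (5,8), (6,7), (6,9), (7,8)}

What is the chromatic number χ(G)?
χ(G) = 2

Clique number ω(G) = 2 (lower bound: χ ≥ ω).
The graph is bipartite (no odd cycle), so 2 colors suffice: χ(G) = 2.
A valid 2-coloring: color 1: [6, 8]; color 2: [5, 7, 9].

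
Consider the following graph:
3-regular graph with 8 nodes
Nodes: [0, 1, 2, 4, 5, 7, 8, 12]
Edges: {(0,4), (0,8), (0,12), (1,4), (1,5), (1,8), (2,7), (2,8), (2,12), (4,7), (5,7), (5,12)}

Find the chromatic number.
Clique number ω(G) = 2 (lower bound: χ ≥ ω).
Odd cycle [5, 1, 4, 0, 12] needs 3 colors (χ ≥ 3).
The coloring below uses 3 colors, so χ(G) = 3.
A valid 3-coloring: color 1: [0, 2, 5]; color 2: [4, 8, 12]; color 3: [1, 7].

χ(G) = 3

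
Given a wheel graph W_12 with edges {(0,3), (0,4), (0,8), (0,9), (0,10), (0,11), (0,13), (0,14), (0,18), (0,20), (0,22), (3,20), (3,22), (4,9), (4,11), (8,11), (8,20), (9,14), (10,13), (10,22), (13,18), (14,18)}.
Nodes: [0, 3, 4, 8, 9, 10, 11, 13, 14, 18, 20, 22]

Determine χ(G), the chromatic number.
Clique number ω(G) = 3 (lower bound: χ ≥ ω).
Odd cycle [14, 9, 4, 11, 8, 20, 3, 22, 10, 13, 18] needs 3 colors (χ ≥ 3).
Vertex 0 is adjacent to every vertex of [3, 4, 8, 9, 10, 11, 13, 14, 18, 20, 22], which already need 3 colors among themselves, so 0 needs a new color (χ ≥ 4).
The coloring below uses 4 colors, so χ(G) = 4.
A valid 4-coloring: color 1: [0]; color 2: [3, 4, 8, 13, 14]; color 3: [9, 11, 18, 20, 22]; color 4: [10].

χ(G) = 4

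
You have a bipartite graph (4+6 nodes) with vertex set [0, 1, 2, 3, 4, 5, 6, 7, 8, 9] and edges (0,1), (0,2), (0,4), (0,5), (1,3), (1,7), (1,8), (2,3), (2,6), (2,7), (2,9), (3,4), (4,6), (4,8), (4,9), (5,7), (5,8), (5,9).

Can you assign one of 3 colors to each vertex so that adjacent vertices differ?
A valid 3-coloring: color 1: [1, 2, 4, 5]; color 2: [0, 3, 6, 7, 8, 9].
(χ(G) = 2 ≤ 3.)

Yes, G is 3-colorable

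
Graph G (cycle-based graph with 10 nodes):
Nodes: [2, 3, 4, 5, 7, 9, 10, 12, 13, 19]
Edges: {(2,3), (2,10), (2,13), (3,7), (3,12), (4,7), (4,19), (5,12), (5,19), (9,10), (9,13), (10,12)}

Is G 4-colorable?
Yes, G is 4-colorable

A valid 4-coloring: color 1: [2, 7, 9, 12, 19]; color 2: [3, 4, 5, 10, 13].
(χ(G) = 2 ≤ 4.)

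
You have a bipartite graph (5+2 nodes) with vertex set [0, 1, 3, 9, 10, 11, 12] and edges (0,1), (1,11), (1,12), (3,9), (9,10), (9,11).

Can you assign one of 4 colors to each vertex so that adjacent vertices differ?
Yes, G is 4-colorable

A valid 4-coloring: color 1: [1, 9]; color 2: [0, 3, 10, 11, 12].
(χ(G) = 2 ≤ 4.)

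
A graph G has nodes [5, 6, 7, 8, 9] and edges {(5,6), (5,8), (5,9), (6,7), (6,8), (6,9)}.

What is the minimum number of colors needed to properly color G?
χ(G) = 3

Clique number ω(G) = 3 (lower bound: χ ≥ ω).
The clique on [5, 6, 8] has size 3, forcing χ ≥ 3, and the coloring below uses 3 colors, so χ(G) = 3.
A valid 3-coloring: color 1: [6]; color 2: [5, 7]; color 3: [8, 9].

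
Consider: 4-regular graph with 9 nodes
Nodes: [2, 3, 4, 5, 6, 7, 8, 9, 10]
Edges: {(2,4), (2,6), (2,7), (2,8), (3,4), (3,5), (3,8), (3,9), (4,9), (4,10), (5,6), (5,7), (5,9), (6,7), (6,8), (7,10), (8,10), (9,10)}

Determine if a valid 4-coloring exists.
Yes, G is 4-colorable

A valid 4-coloring: color 1: [2, 3, 10]; color 2: [4, 5, 8]; color 3: [7, 9]; color 4: [6].
(χ(G) = 4 ≤ 4.)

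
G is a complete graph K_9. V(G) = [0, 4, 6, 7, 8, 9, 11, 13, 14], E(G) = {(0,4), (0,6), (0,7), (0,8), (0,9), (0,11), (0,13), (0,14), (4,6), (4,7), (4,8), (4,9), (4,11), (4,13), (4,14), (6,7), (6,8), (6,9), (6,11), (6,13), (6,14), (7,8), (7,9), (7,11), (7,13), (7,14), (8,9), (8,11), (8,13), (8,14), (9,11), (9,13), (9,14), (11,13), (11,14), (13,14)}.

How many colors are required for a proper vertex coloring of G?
χ(G) = 9

Clique number ω(G) = 9 (lower bound: χ ≥ ω).
The clique on [0, 4, 6, 7, 8, 9, 11, 13, 14] has size 9, forcing χ ≥ 9, and the coloring below uses 9 colors, so χ(G) = 9.
A valid 9-coloring: color 1: [9]; color 2: [8]; color 3: [14]; color 4: [7]; color 5: [6]; color 6: [0]; color 7: [11]; color 8: [4]; color 9: [13].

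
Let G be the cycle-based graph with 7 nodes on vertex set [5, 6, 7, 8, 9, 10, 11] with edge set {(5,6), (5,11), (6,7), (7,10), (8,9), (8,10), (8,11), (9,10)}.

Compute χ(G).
Clique number ω(G) = 3 (lower bound: χ ≥ ω).
The clique on [8, 9, 10] has size 3, forcing χ ≥ 3, and the coloring below uses 3 colors, so χ(G) = 3.
A valid 3-coloring: color 1: [5, 7, 8]; color 2: [6, 10, 11]; color 3: [9].

χ(G) = 3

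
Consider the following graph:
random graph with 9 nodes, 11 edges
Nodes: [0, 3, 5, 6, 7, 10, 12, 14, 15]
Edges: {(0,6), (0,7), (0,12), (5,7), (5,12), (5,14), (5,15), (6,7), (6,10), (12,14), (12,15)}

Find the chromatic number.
χ(G) = 3

Clique number ω(G) = 3 (lower bound: χ ≥ ω).
The clique on [0, 6, 7] has size 3, forcing χ ≥ 3, and the coloring below uses 3 colors, so χ(G) = 3.
A valid 3-coloring: color 1: [3, 5, 6]; color 2: [7, 10, 12]; color 3: [0, 14, 15].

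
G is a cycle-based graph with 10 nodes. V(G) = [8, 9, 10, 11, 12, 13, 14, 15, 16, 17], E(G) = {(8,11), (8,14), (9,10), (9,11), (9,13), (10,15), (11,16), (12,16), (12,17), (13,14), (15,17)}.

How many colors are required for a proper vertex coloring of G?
Clique number ω(G) = 2 (lower bound: χ ≥ ω).
Odd cycle [14, 8, 11, 9, 13] needs 3 colors (χ ≥ 3).
The coloring below uses 3 colors, so χ(G) = 3.
A valid 3-coloring: color 1: [8, 9, 12, 15]; color 2: [10, 11, 14, 17]; color 3: [13, 16].

χ(G) = 3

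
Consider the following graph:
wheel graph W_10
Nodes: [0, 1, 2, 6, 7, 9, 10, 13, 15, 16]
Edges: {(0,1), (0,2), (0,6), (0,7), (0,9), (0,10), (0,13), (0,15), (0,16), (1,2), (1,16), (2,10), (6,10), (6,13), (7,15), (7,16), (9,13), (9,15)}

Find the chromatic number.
χ(G) = 4

Clique number ω(G) = 3 (lower bound: χ ≥ ω).
Odd cycle [2, 10, 6, 13, 9, 15, 7, 16, 1] needs 3 colors (χ ≥ 3).
Vertex 0 is adjacent to every vertex of [1, 2, 6, 7, 9, 10, 13, 15, 16], which already need 3 colors among themselves, so 0 needs a new color (χ ≥ 4).
The coloring below uses 4 colors, so χ(G) = 4.
A valid 4-coloring: color 1: [0]; color 2: [2, 6, 9, 16]; color 3: [1, 10, 13, 15]; color 4: [7].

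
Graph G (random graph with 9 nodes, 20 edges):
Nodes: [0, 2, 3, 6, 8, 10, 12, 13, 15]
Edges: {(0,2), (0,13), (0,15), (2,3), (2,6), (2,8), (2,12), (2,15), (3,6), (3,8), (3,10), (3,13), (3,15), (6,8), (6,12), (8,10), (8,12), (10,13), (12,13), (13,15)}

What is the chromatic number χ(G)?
Clique number ω(G) = 4 (lower bound: χ ≥ ω).
The clique on [2, 3, 6, 8] has size 4, forcing χ ≥ 4, and the coloring below uses 4 colors, so χ(G) = 4.
A valid 4-coloring: color 1: [2, 13]; color 2: [0, 3, 12]; color 3: [8, 15]; color 4: [6, 10].

χ(G) = 4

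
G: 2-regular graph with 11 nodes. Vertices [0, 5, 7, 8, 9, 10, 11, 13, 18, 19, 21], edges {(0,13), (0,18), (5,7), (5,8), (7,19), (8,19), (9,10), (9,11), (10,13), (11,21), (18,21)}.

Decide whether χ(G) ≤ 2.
Odd cycle [13, 10, 9, 11, 21, 18, 0] needs 3 colors (χ ≥ 3).
Hence χ(G) ≥ 3 > 2, so no proper 2-coloring exists.

No, G is not 2-colorable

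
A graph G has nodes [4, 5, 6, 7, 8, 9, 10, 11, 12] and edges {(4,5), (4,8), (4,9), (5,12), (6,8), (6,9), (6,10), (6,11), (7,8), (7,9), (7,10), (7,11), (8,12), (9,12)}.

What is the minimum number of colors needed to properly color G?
Clique number ω(G) = 2 (lower bound: χ ≥ ω).
The graph is bipartite (no odd cycle), so 2 colors suffice: χ(G) = 2.
A valid 2-coloring: color 1: [5, 8, 9, 10, 11]; color 2: [4, 6, 7, 12].

χ(G) = 2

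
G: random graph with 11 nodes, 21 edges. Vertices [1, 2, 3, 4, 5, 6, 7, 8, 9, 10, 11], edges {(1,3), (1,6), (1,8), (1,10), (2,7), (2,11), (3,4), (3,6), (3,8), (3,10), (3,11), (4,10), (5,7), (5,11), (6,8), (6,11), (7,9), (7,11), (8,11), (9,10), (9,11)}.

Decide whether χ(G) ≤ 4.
A valid 4-coloring: color 1: [1, 4, 11]; color 2: [2, 3, 5, 9]; color 3: [6, 7, 10]; color 4: [8].
(χ(G) = 4 ≤ 4.)

Yes, G is 4-colorable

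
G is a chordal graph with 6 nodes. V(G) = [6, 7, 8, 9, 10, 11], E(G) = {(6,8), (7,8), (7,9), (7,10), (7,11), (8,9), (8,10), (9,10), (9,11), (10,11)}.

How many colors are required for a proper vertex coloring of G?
χ(G) = 4

Clique number ω(G) = 4 (lower bound: χ ≥ ω).
The clique on [7, 8, 9, 10] has size 4, forcing χ ≥ 4, and the coloring below uses 4 colors, so χ(G) = 4.
A valid 4-coloring: color 1: [6, 7]; color 2: [10]; color 3: [9]; color 4: [8, 11].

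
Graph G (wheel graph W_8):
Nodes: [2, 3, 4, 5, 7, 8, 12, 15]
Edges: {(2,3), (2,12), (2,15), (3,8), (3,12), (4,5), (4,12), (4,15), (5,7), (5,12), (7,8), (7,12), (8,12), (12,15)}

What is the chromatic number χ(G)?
χ(G) = 4

Clique number ω(G) = 3 (lower bound: χ ≥ ω).
Odd cycle [15, 4, 5, 7, 8, 3, 2] needs 3 colors (χ ≥ 3).
Vertex 12 is adjacent to every vertex of [2, 3, 4, 5, 7, 8, 15], which already need 3 colors among themselves, so 12 needs a new color (χ ≥ 4).
The coloring below uses 4 colors, so χ(G) = 4.
A valid 4-coloring: color 1: [12]; color 2: [3, 5, 15]; color 3: [2, 4, 7]; color 4: [8].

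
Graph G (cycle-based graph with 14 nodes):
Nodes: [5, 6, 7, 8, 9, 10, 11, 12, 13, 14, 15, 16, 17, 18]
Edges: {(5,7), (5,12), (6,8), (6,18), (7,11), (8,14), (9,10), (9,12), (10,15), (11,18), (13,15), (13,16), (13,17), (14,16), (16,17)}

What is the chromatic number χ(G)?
Clique number ω(G) = 3 (lower bound: χ ≥ ω).
The clique on [13, 16, 17] has size 3, forcing χ ≥ 3, and the coloring below uses 3 colors, so χ(G) = 3.
A valid 3-coloring: color 1: [5, 6, 10, 11, 13, 14]; color 2: [7, 8, 12, 15, 16, 18]; color 3: [9, 17].

χ(G) = 3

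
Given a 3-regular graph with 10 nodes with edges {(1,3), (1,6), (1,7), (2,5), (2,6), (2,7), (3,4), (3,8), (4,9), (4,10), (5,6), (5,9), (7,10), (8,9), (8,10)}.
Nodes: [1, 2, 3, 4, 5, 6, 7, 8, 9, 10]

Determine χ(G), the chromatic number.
Clique number ω(G) = 3 (lower bound: χ ≥ ω).
The clique on [2, 5, 6] has size 3, forcing χ ≥ 3, and the coloring below uses 3 colors, so χ(G) = 3.
A valid 3-coloring: color 1: [1, 2, 4, 8]; color 2: [3, 5, 7]; color 3: [6, 9, 10].

χ(G) = 3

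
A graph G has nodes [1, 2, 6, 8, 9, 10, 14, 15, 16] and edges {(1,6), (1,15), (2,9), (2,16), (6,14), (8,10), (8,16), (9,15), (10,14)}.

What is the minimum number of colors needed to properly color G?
χ(G) = 3

Clique number ω(G) = 2 (lower bound: χ ≥ ω).
Odd cycle [10, 14, 6, 1, 15, 9, 2, 16, 8] needs 3 colors (χ ≥ 3).
The coloring below uses 3 colors, so χ(G) = 3.
A valid 3-coloring: color 1: [6, 10, 15, 16]; color 2: [1, 8, 9, 14]; color 3: [2].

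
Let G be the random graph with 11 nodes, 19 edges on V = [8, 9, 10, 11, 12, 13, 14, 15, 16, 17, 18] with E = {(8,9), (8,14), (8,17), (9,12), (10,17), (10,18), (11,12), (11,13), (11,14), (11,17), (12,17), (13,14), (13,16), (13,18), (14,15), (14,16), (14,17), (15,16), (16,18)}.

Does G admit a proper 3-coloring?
A valid 3-coloring: color 1: [12, 14, 18]; color 2: [9, 13, 15, 17]; color 3: [8, 10, 11, 16].
(χ(G) = 3 ≤ 3.)

Yes, G is 3-colorable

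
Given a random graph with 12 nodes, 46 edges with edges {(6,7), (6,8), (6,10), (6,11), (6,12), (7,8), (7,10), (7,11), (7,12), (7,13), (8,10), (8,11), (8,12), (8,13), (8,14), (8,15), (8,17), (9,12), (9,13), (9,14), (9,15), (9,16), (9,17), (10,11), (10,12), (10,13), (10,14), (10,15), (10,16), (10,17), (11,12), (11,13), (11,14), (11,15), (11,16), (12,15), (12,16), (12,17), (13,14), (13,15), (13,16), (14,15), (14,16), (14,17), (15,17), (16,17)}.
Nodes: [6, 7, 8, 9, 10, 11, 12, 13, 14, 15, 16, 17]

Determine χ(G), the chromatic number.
χ(G) = 6

Clique number ω(G) = 6 (lower bound: χ ≥ ω).
The clique on [8, 10, 11, 13, 14, 15] has size 6, forcing χ ≥ 6, and the coloring below uses 6 colors, so χ(G) = 6.
A valid 6-coloring: color 1: [9, 10]; color 2: [11, 17]; color 3: [12, 13]; color 4: [8, 16]; color 5: [7, 15]; color 6: [6, 14].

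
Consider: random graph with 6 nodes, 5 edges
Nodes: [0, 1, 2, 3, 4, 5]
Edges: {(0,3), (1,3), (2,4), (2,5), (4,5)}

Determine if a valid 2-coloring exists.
The clique on vertices [2, 4, 5] has size 3 > 2, so it alone needs 3 colors.

No, G is not 2-colorable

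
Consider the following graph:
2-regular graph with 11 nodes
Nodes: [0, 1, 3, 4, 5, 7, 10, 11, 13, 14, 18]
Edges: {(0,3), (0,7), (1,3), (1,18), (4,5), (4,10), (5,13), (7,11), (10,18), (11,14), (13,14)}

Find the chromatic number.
χ(G) = 3

Clique number ω(G) = 2 (lower bound: χ ≥ ω).
Odd cycle [3, 1, 18, 10, 4, 5, 13, 14, 11, 7, 0] needs 3 colors (χ ≥ 3).
The coloring below uses 3 colors, so χ(G) = 3.
A valid 3-coloring: color 1: [3, 5, 7, 10, 14]; color 2: [0, 4, 11, 13, 18]; color 3: [1].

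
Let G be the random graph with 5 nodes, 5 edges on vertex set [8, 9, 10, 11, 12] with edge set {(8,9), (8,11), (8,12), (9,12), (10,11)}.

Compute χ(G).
Clique number ω(G) = 3 (lower bound: χ ≥ ω).
The clique on [8, 9, 12] has size 3, forcing χ ≥ 3, and the coloring below uses 3 colors, so χ(G) = 3.
A valid 3-coloring: color 1: [8, 10]; color 2: [11, 12]; color 3: [9].

χ(G) = 3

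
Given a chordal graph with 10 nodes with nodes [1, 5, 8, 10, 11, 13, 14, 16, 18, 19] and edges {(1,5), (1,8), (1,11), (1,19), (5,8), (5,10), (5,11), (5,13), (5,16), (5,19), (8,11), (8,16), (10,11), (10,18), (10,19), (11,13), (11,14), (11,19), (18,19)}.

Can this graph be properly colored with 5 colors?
A valid 5-coloring: color 1: [5, 14, 18]; color 2: [11, 16]; color 3: [8, 13, 19]; color 4: [1, 10].
(χ(G) = 4 ≤ 5.)

Yes, G is 5-colorable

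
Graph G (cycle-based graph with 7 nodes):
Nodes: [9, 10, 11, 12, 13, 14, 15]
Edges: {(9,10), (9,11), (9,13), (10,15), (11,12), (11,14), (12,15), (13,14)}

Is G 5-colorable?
Yes, G is 5-colorable

A valid 5-coloring: color 1: [9, 12, 14]; color 2: [11, 13, 15]; color 3: [10].
(χ(G) = 3 ≤ 5.)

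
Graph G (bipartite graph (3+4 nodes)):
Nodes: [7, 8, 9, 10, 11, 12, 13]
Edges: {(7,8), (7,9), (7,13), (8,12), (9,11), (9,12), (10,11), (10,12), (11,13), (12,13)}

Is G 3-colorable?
Yes, G is 3-colorable

A valid 3-coloring: color 1: [7, 11, 12]; color 2: [8, 9, 10, 13].
(χ(G) = 2 ≤ 3.)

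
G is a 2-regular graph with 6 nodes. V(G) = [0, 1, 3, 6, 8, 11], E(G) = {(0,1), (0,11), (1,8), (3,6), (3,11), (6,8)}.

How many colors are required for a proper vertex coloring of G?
χ(G) = 2

Clique number ω(G) = 2 (lower bound: χ ≥ ω).
The graph is bipartite (no odd cycle), so 2 colors suffice: χ(G) = 2.
A valid 2-coloring: color 1: [0, 3, 8]; color 2: [1, 6, 11].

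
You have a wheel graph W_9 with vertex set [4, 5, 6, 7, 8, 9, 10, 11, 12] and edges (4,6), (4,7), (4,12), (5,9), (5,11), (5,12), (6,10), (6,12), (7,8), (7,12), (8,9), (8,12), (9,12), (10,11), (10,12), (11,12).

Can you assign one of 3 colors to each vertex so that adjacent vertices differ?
A valid 3-coloring: color 1: [12]; color 2: [6, 7, 9, 11]; color 3: [4, 5, 8, 10].
(χ(G) = 3 ≤ 3.)

Yes, G is 3-colorable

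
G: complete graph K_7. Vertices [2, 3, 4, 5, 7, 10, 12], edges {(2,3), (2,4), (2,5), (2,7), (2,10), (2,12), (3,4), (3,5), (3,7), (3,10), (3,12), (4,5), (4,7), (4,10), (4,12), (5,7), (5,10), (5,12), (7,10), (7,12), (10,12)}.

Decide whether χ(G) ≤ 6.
No, G is not 6-colorable

The clique on vertices [2, 3, 4, 5, 7, 10, 12] has size 7 > 6, so it alone needs 7 colors.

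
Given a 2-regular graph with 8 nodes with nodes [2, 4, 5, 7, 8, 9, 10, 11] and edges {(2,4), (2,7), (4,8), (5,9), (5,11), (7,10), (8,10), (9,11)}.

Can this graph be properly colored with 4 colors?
A valid 4-coloring: color 1: [2, 10, 11]; color 2: [4, 5, 7]; color 3: [8, 9].
(χ(G) = 3 ≤ 4.)

Yes, G is 4-colorable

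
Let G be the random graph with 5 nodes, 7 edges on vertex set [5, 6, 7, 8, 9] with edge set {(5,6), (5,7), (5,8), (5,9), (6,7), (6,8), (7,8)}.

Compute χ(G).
Clique number ω(G) = 4 (lower bound: χ ≥ ω).
The clique on [5, 6, 7, 8] has size 4, forcing χ ≥ 4, and the coloring below uses 4 colors, so χ(G) = 4.
A valid 4-coloring: color 1: [5]; color 2: [8, 9]; color 3: [6]; color 4: [7].

χ(G) = 4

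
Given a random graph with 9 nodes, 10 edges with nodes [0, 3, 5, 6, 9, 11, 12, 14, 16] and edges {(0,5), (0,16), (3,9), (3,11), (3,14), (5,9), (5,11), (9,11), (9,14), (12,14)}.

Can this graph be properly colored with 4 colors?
Yes, G is 4-colorable

A valid 4-coloring: color 1: [0, 6, 9, 12]; color 2: [11, 14, 16]; color 3: [3, 5].
(χ(G) = 3 ≤ 4.)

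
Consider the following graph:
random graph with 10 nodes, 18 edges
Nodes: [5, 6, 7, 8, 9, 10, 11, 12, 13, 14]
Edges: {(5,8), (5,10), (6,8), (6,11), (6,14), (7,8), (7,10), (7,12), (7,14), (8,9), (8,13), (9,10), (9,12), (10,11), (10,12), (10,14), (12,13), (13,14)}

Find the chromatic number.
Clique number ω(G) = 3 (lower bound: χ ≥ ω).
The clique on [9, 10, 12] has size 3, forcing χ ≥ 3, and the coloring below uses 3 colors, so χ(G) = 3.
A valid 3-coloring: color 1: [8, 10]; color 2: [5, 11, 12, 14]; color 3: [6, 7, 9, 13].

χ(G) = 3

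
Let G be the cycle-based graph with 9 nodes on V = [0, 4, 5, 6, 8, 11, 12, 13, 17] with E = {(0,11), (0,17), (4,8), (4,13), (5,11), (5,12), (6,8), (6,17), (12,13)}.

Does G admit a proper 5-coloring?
Yes, G is 5-colorable

A valid 5-coloring: color 1: [4, 11, 12, 17]; color 2: [0, 5, 8, 13]; color 3: [6].
(χ(G) = 3 ≤ 5.)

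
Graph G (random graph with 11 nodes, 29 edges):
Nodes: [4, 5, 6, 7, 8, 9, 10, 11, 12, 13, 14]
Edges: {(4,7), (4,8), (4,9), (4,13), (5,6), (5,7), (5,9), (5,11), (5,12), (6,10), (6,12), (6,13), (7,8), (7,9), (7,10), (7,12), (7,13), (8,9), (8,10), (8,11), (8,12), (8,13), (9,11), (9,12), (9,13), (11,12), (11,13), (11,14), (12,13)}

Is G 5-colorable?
A valid 5-coloring: color 1: [4, 10, 12, 14]; color 2: [5, 13]; color 3: [6, 8]; color 4: [7, 11]; color 5: [9].
(χ(G) = 5 ≤ 5.)

Yes, G is 5-colorable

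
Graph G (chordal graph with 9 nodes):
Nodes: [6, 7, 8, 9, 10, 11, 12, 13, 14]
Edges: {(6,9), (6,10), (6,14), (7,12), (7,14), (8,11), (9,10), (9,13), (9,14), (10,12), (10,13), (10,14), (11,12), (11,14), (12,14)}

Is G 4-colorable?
A valid 4-coloring: color 1: [8, 13, 14]; color 2: [7, 10, 11]; color 3: [9, 12]; color 4: [6].
(χ(G) = 4 ≤ 4.)

Yes, G is 4-colorable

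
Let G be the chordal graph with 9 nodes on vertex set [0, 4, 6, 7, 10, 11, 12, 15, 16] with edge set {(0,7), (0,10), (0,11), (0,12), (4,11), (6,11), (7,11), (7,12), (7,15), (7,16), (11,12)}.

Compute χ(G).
Clique number ω(G) = 4 (lower bound: χ ≥ ω).
The clique on [0, 7, 11, 12] has size 4, forcing χ ≥ 4, and the coloring below uses 4 colors, so χ(G) = 4.
A valid 4-coloring: color 1: [4, 6, 7, 10]; color 2: [11, 15, 16]; color 3: [0]; color 4: [12].

χ(G) = 4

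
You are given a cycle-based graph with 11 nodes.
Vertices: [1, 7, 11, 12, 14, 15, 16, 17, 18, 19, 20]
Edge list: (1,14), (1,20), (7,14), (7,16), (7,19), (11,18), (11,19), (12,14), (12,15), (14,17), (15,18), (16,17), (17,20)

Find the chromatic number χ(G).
χ(G) = 3

Clique number ω(G) = 2 (lower bound: χ ≥ ω).
Odd cycle [19, 11, 18, 15, 12, 14, 17, 16, 7] needs 3 colors (χ ≥ 3).
The coloring below uses 3 colors, so χ(G) = 3.
A valid 3-coloring: color 1: [14, 16, 18, 19, 20]; color 2: [1, 7, 11, 15, 17]; color 3: [12].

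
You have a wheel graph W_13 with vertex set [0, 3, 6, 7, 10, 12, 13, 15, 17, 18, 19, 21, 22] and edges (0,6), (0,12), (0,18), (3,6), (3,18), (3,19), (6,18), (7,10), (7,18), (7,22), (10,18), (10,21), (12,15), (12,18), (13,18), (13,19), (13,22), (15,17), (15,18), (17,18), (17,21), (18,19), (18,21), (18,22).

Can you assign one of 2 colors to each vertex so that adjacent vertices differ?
The clique on vertices [0, 12, 18] has size 3 > 2, so it alone needs 3 colors.

No, G is not 2-colorable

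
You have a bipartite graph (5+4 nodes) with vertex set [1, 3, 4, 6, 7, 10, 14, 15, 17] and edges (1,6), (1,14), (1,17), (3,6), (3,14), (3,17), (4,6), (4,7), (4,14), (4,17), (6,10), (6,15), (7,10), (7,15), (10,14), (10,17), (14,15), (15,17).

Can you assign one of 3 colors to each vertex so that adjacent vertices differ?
Yes, G is 3-colorable

A valid 3-coloring: color 1: [6, 7, 14, 17]; color 2: [1, 3, 4, 10, 15].
(χ(G) = 2 ≤ 3.)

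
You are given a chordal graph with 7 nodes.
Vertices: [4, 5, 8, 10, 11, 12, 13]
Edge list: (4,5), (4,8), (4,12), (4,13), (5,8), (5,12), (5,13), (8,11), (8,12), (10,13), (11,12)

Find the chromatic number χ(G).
Clique number ω(G) = 4 (lower bound: χ ≥ ω).
The clique on [4, 5, 8, 12] has size 4, forcing χ ≥ 4, and the coloring below uses 4 colors, so χ(G) = 4.
A valid 4-coloring: color 1: [4, 10, 11]; color 2: [5]; color 3: [8, 13]; color 4: [12].

χ(G) = 4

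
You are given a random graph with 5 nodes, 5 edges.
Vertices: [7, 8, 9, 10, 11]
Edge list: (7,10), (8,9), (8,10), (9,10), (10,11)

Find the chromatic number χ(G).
χ(G) = 3

Clique number ω(G) = 3 (lower bound: χ ≥ ω).
The clique on [8, 9, 10] has size 3, forcing χ ≥ 3, and the coloring below uses 3 colors, so χ(G) = 3.
A valid 3-coloring: color 1: [10]; color 2: [7, 8, 11]; color 3: [9].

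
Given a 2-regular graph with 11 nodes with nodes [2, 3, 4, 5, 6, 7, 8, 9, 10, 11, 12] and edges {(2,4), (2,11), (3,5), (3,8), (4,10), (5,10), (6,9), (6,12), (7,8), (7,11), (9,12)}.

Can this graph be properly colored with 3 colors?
A valid 3-coloring: color 1: [2, 3, 7, 9, 10]; color 2: [4, 5, 8, 11, 12]; color 3: [6].
(χ(G) = 3 ≤ 3.)

Yes, G is 3-colorable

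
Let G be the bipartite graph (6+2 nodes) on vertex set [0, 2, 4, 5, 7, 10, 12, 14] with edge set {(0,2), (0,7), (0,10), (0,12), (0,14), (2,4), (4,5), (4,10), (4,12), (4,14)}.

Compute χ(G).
Clique number ω(G) = 2 (lower bound: χ ≥ ω).
The graph is bipartite (no odd cycle), so 2 colors suffice: χ(G) = 2.
A valid 2-coloring: color 1: [0, 4]; color 2: [2, 5, 7, 10, 12, 14].

χ(G) = 2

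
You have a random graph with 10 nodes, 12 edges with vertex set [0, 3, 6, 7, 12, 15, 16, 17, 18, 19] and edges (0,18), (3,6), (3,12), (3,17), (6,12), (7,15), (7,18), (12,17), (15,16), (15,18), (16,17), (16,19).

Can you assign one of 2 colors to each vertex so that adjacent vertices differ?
No, G is not 2-colorable

The clique on vertices [3, 12, 17] has size 3 > 2, so it alone needs 3 colors.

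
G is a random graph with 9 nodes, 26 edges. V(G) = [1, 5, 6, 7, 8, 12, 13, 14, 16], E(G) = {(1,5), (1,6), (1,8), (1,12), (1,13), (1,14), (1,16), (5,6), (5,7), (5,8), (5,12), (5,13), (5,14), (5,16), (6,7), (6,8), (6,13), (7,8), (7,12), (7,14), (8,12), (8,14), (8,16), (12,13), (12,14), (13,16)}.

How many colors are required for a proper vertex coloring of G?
Clique number ω(G) = 5 (lower bound: χ ≥ ω).
The clique on [1, 5, 8, 12, 14] has size 5, forcing χ ≥ 5, and the coloring below uses 5 colors, so χ(G) = 5.
A valid 5-coloring: color 1: [5]; color 2: [1, 7]; color 3: [8, 13]; color 4: [6, 12, 16]; color 5: [14].

χ(G) = 5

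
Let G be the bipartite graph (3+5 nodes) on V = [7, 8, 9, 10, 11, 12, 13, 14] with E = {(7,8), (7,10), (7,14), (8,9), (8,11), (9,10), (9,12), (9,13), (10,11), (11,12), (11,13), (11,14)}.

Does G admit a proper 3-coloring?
Yes, G is 3-colorable

A valid 3-coloring: color 1: [7, 9, 11]; color 2: [8, 10, 12, 13, 14].
(χ(G) = 2 ≤ 3.)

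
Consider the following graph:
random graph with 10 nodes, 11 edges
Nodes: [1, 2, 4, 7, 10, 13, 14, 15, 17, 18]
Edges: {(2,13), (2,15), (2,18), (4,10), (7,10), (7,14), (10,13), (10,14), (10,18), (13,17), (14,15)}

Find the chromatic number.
χ(G) = 3

Clique number ω(G) = 3 (lower bound: χ ≥ ω).
The clique on [7, 10, 14] has size 3, forcing χ ≥ 3, and the coloring below uses 3 colors, so χ(G) = 3.
A valid 3-coloring: color 1: [1, 2, 10, 17]; color 2: [4, 13, 14, 18]; color 3: [7, 15].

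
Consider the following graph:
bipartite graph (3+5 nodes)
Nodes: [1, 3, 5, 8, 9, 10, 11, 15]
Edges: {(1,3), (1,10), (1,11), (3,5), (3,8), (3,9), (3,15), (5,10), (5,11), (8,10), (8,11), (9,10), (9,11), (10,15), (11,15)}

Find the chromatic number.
Clique number ω(G) = 2 (lower bound: χ ≥ ω).
The graph is bipartite (no odd cycle), so 2 colors suffice: χ(G) = 2.
A valid 2-coloring: color 1: [3, 10, 11]; color 2: [1, 5, 8, 9, 15].

χ(G) = 2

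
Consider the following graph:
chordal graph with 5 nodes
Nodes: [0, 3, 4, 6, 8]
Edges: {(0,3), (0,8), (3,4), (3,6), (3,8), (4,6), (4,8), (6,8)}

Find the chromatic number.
Clique number ω(G) = 4 (lower bound: χ ≥ ω).
The clique on [3, 4, 6, 8] has size 4, forcing χ ≥ 4, and the coloring below uses 4 colors, so χ(G) = 4.
A valid 4-coloring: color 1: [8]; color 2: [3]; color 3: [0, 4]; color 4: [6].

χ(G) = 4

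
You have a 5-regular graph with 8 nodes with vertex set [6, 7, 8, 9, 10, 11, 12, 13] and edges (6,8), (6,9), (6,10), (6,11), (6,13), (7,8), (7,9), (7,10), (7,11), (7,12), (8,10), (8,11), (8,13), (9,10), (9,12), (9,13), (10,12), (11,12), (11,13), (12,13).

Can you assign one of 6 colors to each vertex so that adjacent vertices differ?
A valid 6-coloring: color 1: [6, 7]; color 2: [9, 11]; color 3: [10, 13]; color 4: [8, 12].
(χ(G) = 4 ≤ 6.)

Yes, G is 6-colorable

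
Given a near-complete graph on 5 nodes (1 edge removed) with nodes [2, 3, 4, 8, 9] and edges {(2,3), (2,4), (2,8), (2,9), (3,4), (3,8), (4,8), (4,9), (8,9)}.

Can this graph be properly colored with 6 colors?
A valid 6-coloring: color 1: [2]; color 2: [4]; color 3: [8]; color 4: [3, 9].
(χ(G) = 4 ≤ 6.)

Yes, G is 6-colorable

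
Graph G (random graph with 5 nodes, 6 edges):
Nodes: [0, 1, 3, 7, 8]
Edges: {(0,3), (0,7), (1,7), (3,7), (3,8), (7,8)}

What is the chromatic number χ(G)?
Clique number ω(G) = 3 (lower bound: χ ≥ ω).
The clique on [0, 3, 7] has size 3, forcing χ ≥ 3, and the coloring below uses 3 colors, so χ(G) = 3.
A valid 3-coloring: color 1: [7]; color 2: [1, 3]; color 3: [0, 8].

χ(G) = 3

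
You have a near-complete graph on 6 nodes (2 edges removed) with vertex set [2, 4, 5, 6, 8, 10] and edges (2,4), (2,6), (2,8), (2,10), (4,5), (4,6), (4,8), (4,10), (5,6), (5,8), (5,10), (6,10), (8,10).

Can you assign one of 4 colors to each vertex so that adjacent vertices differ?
A valid 4-coloring: color 1: [10]; color 2: [4]; color 3: [6, 8]; color 4: [2, 5].
(χ(G) = 4 ≤ 4.)

Yes, G is 4-colorable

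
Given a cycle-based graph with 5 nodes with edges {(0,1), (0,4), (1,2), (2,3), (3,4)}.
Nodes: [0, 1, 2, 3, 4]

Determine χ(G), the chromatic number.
Clique number ω(G) = 2 (lower bound: χ ≥ ω).
Odd cycle [3, 4, 0, 1, 2] needs 3 colors (χ ≥ 3).
The coloring below uses 3 colors, so χ(G) = 3.
A valid 3-coloring: color 1: [1, 3]; color 2: [2, 4]; color 3: [0].

χ(G) = 3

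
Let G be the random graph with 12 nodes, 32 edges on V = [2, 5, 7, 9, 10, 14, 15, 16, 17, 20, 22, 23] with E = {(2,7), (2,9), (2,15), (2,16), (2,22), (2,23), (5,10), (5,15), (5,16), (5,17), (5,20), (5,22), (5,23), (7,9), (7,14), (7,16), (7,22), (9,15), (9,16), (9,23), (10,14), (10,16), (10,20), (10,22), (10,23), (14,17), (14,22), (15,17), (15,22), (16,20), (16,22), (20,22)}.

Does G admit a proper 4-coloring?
The clique on vertices [5, 10, 16, 20, 22] has size 5 > 4, so it alone needs 5 colors.

No, G is not 4-colorable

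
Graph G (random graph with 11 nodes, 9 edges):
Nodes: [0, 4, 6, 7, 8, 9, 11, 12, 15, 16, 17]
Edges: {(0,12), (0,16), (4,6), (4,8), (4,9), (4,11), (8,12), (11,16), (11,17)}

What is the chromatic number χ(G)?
χ(G) = 2

Clique number ω(G) = 2 (lower bound: χ ≥ ω).
The graph is bipartite (no odd cycle), so 2 colors suffice: χ(G) = 2.
A valid 2-coloring: color 1: [4, 7, 12, 15, 16, 17]; color 2: [0, 6, 8, 9, 11].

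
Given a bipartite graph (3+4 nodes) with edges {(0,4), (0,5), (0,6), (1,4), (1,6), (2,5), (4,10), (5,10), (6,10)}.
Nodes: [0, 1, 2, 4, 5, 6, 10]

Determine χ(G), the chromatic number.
Clique number ω(G) = 2 (lower bound: χ ≥ ω).
The graph is bipartite (no odd cycle), so 2 colors suffice: χ(G) = 2.
A valid 2-coloring: color 1: [4, 5, 6]; color 2: [0, 1, 2, 10].

χ(G) = 2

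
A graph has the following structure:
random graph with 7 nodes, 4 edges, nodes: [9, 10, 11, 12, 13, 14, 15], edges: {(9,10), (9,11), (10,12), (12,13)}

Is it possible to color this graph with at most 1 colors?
No, G is not 1-colorable

Edge (9,10) forces its endpoints to differ, so 1 color is not enough.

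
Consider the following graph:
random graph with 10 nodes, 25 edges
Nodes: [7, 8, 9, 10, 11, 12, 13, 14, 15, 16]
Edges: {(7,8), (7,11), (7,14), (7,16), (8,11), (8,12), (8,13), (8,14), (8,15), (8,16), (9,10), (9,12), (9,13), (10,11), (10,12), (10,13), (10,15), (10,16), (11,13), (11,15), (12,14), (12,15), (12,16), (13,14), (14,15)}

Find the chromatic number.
Clique number ω(G) = 4 (lower bound: χ ≥ ω).
The clique on [8, 12, 14, 15] has size 4, forcing χ ≥ 4, and the coloring below uses 4 colors, so χ(G) = 4.
A valid 4-coloring: color 1: [8, 10]; color 2: [11, 12]; color 3: [9, 14, 16]; color 4: [7, 13, 15].

χ(G) = 4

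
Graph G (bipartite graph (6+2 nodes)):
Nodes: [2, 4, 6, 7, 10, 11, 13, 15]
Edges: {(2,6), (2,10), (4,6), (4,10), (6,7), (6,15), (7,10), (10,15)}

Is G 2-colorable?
A valid 2-coloring: color 1: [6, 10, 11, 13]; color 2: [2, 4, 7, 15].
(χ(G) = 2 ≤ 2.)

Yes, G is 2-colorable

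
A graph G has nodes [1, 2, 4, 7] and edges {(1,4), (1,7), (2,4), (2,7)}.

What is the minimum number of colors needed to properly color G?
χ(G) = 2

Clique number ω(G) = 2 (lower bound: χ ≥ ω).
The graph is bipartite (no odd cycle), so 2 colors suffice: χ(G) = 2.
A valid 2-coloring: color 1: [4, 7]; color 2: [1, 2].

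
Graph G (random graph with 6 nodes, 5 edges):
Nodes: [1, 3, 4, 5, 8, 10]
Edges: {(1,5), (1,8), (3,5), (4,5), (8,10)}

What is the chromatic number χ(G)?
Clique number ω(G) = 2 (lower bound: χ ≥ ω).
The graph is bipartite (no odd cycle), so 2 colors suffice: χ(G) = 2.
A valid 2-coloring: color 1: [5, 8]; color 2: [1, 3, 4, 10].

χ(G) = 2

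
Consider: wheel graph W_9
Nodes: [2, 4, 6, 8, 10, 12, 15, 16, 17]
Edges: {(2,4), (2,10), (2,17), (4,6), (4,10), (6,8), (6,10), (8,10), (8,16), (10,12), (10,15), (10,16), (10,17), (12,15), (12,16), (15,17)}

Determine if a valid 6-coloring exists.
A valid 6-coloring: color 1: [10]; color 2: [4, 8, 12, 17]; color 3: [2, 6, 15, 16].
(χ(G) = 3 ≤ 6.)

Yes, G is 6-colorable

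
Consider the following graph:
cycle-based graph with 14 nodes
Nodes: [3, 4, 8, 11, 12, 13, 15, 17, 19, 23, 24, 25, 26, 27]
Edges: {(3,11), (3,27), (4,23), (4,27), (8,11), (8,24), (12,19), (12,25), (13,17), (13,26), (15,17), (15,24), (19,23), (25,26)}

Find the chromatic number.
χ(G) = 2

Clique number ω(G) = 2 (lower bound: χ ≥ ω).
The graph is bipartite (no odd cycle), so 2 colors suffice: χ(G) = 2.
A valid 2-coloring: color 1: [3, 4, 8, 13, 15, 19, 25]; color 2: [11, 12, 17, 23, 24, 26, 27].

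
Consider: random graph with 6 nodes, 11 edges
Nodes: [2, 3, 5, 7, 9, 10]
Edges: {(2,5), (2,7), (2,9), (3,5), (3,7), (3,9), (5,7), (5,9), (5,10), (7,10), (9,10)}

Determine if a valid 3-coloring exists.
A valid 3-coloring: color 1: [5]; color 2: [7, 9]; color 3: [2, 3, 10].
(χ(G) = 3 ≤ 3.)

Yes, G is 3-colorable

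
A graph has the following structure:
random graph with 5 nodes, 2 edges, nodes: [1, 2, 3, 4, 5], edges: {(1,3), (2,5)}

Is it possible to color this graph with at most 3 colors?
A valid 3-coloring: color 1: [1, 4, 5]; color 2: [2, 3].
(χ(G) = 2 ≤ 3.)

Yes, G is 3-colorable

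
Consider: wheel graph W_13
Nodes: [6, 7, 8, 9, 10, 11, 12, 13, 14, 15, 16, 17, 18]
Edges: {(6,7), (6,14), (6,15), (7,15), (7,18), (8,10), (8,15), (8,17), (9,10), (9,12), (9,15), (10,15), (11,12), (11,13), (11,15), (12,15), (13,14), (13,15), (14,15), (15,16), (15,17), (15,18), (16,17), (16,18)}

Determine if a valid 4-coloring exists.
Yes, G is 4-colorable

A valid 4-coloring: color 1: [15]; color 2: [6, 10, 12, 13, 17, 18]; color 3: [7, 8, 9, 11, 14, 16].
(χ(G) = 3 ≤ 4.)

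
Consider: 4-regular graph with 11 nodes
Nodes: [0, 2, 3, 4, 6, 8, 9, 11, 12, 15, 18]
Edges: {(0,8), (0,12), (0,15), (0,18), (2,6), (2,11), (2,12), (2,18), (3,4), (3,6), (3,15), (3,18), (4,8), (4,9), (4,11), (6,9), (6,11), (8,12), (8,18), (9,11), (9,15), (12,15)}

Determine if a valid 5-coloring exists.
Yes, G is 5-colorable

A valid 5-coloring: color 1: [0, 2, 3, 9]; color 2: [4, 6, 12, 18]; color 3: [8, 11, 15].
(χ(G) = 3 ≤ 5.)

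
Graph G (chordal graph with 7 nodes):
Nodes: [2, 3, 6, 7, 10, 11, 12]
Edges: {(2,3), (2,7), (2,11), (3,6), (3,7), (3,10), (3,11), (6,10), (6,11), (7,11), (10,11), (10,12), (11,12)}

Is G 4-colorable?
A valid 4-coloring: color 1: [11]; color 2: [3, 12]; color 3: [7, 10]; color 4: [2, 6].
(χ(G) = 4 ≤ 4.)

Yes, G is 4-colorable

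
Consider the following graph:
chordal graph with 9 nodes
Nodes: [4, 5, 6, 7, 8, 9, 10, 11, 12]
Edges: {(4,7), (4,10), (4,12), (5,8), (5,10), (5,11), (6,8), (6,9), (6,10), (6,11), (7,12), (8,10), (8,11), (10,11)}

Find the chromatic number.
Clique number ω(G) = 4 (lower bound: χ ≥ ω).
The clique on [5, 8, 10, 11] has size 4, forcing χ ≥ 4, and the coloring below uses 4 colors, so χ(G) = 4.
A valid 4-coloring: color 1: [9, 10, 12]; color 2: [4, 8]; color 3: [7, 11]; color 4: [5, 6].

χ(G) = 4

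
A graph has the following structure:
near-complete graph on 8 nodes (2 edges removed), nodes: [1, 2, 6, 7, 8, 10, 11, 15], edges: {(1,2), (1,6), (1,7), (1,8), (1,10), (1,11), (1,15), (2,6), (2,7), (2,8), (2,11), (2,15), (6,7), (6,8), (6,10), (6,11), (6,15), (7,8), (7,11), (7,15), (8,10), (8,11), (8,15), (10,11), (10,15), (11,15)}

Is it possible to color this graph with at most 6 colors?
The clique on vertices [1, 2, 6, 7, 8, 11, 15] has size 7 > 6, so it alone needs 7 colors.

No, G is not 6-colorable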